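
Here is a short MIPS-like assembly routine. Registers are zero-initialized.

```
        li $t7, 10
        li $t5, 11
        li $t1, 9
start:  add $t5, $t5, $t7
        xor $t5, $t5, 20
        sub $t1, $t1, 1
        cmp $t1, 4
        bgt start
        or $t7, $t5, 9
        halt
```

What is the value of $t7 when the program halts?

after li $t7, 10: $t7=10
after li $t5, 11: $t5=11
after li $t1, 9: $t1=9
after add $t5, $t5, $t7: $t5=11+10=21
after xor $t5, $t5, 20: $t5=21^20=1
after sub $t1, $t1, 1: $t1=9-1=8
cmp $t1, 4  (cmp 8,4)
bgt start: taken
after add $t5, $t5, $t7: $t5=1+10=11
after xor $t5, $t5, 20: $t5=11^20=31
after sub $t1, $t1, 1: $t1=8-1=7
cmp $t1, 4  (cmp 7,4)
bgt start: taken
after add $t5, $t5, $t7: $t5=31+10=41
after xor $t5, $t5, 20: $t5=41^20=61
after sub $t1, $t1, 1: $t1=7-1=6
cmp $t1, 4  (cmp 6,4)
bgt start: taken
after add $t5, $t5, $t7: $t5=61+10=71
after xor $t5, $t5, 20: $t5=71^20=83
after sub $t1, $t1, 1: $t1=6-1=5
cmp $t1, 4  (cmp 5,4)
bgt start: taken
after add $t5, $t5, $t7: $t5=83+10=93
after xor $t5, $t5, 20: $t5=93^20=73
after sub $t1, $t1, 1: $t1=5-1=4
cmp $t1, 4  (cmp 4,4)
bgt start: not taken
after or $t7, $t5, 9: $t7=73|9=73
halt.

73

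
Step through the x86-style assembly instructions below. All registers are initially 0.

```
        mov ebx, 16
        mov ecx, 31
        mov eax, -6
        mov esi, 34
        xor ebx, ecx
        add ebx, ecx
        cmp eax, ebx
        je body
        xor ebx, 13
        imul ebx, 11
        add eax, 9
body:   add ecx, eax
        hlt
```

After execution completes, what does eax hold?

3

mov ebx, 16 → ebx=16
mov ecx, 31 → ecx=31
mov eax, -6 → eax=-6
mov esi, 34 → esi=34
xor ebx, ecx → ebx=16^31=15
add ebx, ecx → ebx=15+31=46
cmp eax, ebx  (cmp -6,46)
je body: not taken
xor ebx, 13 → ebx=46^13=35
imul ebx, 11 → ebx=35*11=385
add eax, 9 → eax=(-6)+9=3
add ecx, eax → ecx=31+3=34
halt.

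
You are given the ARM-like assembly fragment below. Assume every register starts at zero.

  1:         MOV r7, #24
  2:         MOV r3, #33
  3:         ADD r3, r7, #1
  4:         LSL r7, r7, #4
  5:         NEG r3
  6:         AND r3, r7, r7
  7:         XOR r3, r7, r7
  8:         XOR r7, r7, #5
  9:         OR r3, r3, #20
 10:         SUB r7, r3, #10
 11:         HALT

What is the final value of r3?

20

after MOV r7, #24: r7=24
after MOV r3, #33: r3=33
after ADD r3, r7, #1: r3=24+1=25
after LSL r7, r7, #4: r7=24<<4=384
after NEG r3: r3=-(25)=-25
after AND r3, r7, r7: r3=384&384=384
after XOR r3, r7, r7: r3=384^384=0
after XOR r7, r7, #5: r7=384^5=389
after OR r3, r3, #20: r3=0|20=20
after SUB r7, r3, #10: r7=20-10=10
halt.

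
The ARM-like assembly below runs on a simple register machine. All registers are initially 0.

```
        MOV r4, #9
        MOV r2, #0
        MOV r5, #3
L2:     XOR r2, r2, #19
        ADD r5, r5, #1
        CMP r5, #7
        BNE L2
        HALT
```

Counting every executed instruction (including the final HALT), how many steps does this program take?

r4=9
r2=0
r5=3
r2=0^19=19
r5=3+1=4
CMP r5, #7  (cmp 4,7)
BNE L2: taken
r2=19^19=0
r5=4+1=5
CMP r5, #7  (cmp 5,7)
BNE L2: taken
r2=0^19=19
r5=5+1=6
CMP r5, #7  (cmp 6,7)
BNE L2: taken
r2=19^19=0
r5=6+1=7
CMP r5, #7  (cmp 7,7)
BNE L2: not taken
halt.
Total executed instructions: 20.

20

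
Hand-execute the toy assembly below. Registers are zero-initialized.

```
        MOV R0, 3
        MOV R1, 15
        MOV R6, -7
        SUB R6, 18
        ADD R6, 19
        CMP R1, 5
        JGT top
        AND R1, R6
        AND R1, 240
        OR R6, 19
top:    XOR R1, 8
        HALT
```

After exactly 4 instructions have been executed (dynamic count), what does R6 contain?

after MOV R0, 3: R0=3
after MOV R1, 15: R1=15
after MOV R6, -7: R6=-7
after SUB R6, 18: R6=(-7)-18=-25
After step 4: R6 = -25.

-25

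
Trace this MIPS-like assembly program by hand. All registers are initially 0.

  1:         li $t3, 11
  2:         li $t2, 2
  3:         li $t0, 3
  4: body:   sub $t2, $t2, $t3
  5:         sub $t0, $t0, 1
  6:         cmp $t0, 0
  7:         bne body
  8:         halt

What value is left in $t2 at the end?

$t3=11
$t2=2
$t0=3
$t2=2-11=-9
$t0=3-1=2
cmp $t0, 0  (cmp 2,0)
bne body: taken
$t2=(-9)-11=-20
$t0=2-1=1
cmp $t0, 0  (cmp 1,0)
bne body: taken
$t2=(-20)-11=-31
$t0=1-1=0
cmp $t0, 0  (cmp 0,0)
bne body: not taken
halt.

-31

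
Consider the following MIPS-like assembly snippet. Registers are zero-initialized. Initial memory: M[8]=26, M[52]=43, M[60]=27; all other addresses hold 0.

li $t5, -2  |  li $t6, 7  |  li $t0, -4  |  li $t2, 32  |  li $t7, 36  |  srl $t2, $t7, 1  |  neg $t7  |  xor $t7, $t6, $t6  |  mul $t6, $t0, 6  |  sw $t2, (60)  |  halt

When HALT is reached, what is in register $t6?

li $t5, -2 → $t5=-2
li $t6, 7 → $t6=7
li $t0, -4 → $t0=-4
li $t2, 32 → $t2=32
li $t7, 36 → $t7=36
srl $t2, $t7, 1 → $t2=36>>1=18
neg $t7 → $t7=-(36)=-36
xor $t7, $t6, $t6 → $t7=7^7=0
mul $t6, $t0, 6 → $t6=(-4)*6=-24
sw $t2, (60) → M[60]=18
halt.

-24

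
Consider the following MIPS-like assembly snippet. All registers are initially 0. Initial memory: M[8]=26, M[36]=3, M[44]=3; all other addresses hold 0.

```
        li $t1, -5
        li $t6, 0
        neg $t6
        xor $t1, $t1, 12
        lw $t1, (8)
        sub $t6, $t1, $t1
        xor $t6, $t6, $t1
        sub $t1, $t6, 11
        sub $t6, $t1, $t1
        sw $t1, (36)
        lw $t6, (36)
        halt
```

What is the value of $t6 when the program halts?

15

li $t1, -5 → $t1=-5
li $t6, 0 → $t6=0
neg $t6 → $t6=-(0)=0
xor $t1, $t1, 12 → $t1=(-5)^12=-9
lw $t1, (8) → $t1=M[8]=26
sub $t6, $t1, $t1 → $t6=26-26=0
xor $t6, $t6, $t1 → $t6=0^26=26
sub $t1, $t6, 11 → $t1=26-11=15
sub $t6, $t1, $t1 → $t6=15-15=0
sw $t1, (36) → M[36]=15
lw $t6, (36) → $t6=M[36]=15
halt.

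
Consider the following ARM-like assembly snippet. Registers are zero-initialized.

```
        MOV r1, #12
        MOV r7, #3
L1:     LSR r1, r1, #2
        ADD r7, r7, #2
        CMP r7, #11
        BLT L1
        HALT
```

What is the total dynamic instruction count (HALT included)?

19

after MOV r1, #12: r1=12
after MOV r7, #3: r7=3
after LSR r1, r1, #2: r1=12>>2=3
after ADD r7, r7, #2: r7=3+2=5
CMP r7, #11  (cmp 5,11)
BLT L1: taken
after LSR r1, r1, #2: r1=3>>2=0
after ADD r7, r7, #2: r7=5+2=7
CMP r7, #11  (cmp 7,11)
BLT L1: taken
after LSR r1, r1, #2: r1=0>>2=0
after ADD r7, r7, #2: r7=7+2=9
CMP r7, #11  (cmp 9,11)
BLT L1: taken
after LSR r1, r1, #2: r1=0>>2=0
after ADD r7, r7, #2: r7=9+2=11
CMP r7, #11  (cmp 11,11)
BLT L1: not taken
halt.
Total executed instructions: 19.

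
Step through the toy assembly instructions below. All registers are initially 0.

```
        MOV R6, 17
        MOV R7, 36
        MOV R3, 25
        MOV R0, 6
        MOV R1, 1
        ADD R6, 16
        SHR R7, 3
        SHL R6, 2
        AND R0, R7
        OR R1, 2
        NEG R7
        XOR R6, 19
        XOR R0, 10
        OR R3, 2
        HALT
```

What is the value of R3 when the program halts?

R6=17
R7=36
R3=25
R0=6
R1=1
R6=17+16=33
R7=36>>3=4
R6=33<<2=132
R0=6&4=4
R1=1|2=3
R7=-(4)=-4
R6=132^19=151
R0=4^10=14
R3=25|2=27
halt.

27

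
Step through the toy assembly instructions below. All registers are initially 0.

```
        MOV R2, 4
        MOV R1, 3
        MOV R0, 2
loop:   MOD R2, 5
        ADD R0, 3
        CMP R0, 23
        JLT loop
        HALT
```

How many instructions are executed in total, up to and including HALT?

32

MOV R2, 4 → R2=4
MOV R1, 3 → R1=3
MOV R0, 2 → R0=2
MOD R2, 5 → R2=4%5=4
ADD R0, 3 → R0=2+3=5
CMP R0, 23  (cmp 5,23)
JLT loop: taken
MOD R2, 5 → R2=4%5=4
ADD R0, 3 → R0=5+3=8
CMP R0, 23  (cmp 8,23)
JLT loop: taken
MOD R2, 5 → R2=4%5=4
ADD R0, 3 → R0=8+3=11
CMP R0, 23  (cmp 11,23)
JLT loop: taken
MOD R2, 5 → R2=4%5=4
ADD R0, 3 → R0=11+3=14
CMP R0, 23  (cmp 14,23)
JLT loop: taken
MOD R2, 5 → R2=4%5=4
ADD R0, 3 → R0=14+3=17
CMP R0, 23  (cmp 17,23)
JLT loop: taken
MOD R2, 5 → R2=4%5=4
ADD R0, 3 → R0=17+3=20
CMP R0, 23  (cmp 20,23)
JLT loop: taken
MOD R2, 5 → R2=4%5=4
ADD R0, 3 → R0=20+3=23
CMP R0, 23  (cmp 23,23)
JLT loop: not taken
halt.
Total executed instructions: 32.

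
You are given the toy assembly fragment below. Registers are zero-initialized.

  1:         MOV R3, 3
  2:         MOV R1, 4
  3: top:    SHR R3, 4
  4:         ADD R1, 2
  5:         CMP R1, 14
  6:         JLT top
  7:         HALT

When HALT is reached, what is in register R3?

0

R3=3
R1=4
R3=3>>4=0
R1=4+2=6
CMP R1, 14  (cmp 6,14)
JLT top: taken
R3=0>>4=0
R1=6+2=8
CMP R1, 14  (cmp 8,14)
JLT top: taken
R3=0>>4=0
R1=8+2=10
CMP R1, 14  (cmp 10,14)
JLT top: taken
R3=0>>4=0
R1=10+2=12
CMP R1, 14  (cmp 12,14)
JLT top: taken
R3=0>>4=0
R1=12+2=14
CMP R1, 14  (cmp 14,14)
JLT top: not taken
halt.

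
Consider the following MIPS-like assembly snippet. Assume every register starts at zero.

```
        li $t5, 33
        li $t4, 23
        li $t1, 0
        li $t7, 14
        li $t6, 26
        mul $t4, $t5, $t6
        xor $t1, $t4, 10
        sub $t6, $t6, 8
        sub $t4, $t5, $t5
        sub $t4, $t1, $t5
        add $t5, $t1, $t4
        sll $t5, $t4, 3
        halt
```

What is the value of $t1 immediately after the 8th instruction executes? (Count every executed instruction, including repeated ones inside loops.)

after li $t5, 33: $t5=33
after li $t4, 23: $t4=23
after li $t1, 0: $t1=0
after li $t7, 14: $t7=14
after li $t6, 26: $t6=26
after mul $t4, $t5, $t6: $t4=33*26=858
after xor $t1, $t4, 10: $t1=858^10=848
after sub $t6, $t6, 8: $t6=26-8=18
After step 8: $t1 = 848.

848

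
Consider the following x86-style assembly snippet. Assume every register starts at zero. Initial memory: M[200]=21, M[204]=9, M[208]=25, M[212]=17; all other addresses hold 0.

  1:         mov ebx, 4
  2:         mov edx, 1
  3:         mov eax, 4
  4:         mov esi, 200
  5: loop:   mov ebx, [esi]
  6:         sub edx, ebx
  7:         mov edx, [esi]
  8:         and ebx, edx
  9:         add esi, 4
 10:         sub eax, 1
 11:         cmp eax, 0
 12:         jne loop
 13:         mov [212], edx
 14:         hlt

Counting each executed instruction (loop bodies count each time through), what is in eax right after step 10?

mov ebx, 4 → ebx=4
mov edx, 1 → edx=1
mov eax, 4 → eax=4
mov esi, 200 → esi=200
mov ebx, [esi] → ebx=M[200]=21
sub edx, ebx → edx=1-21=-20
mov edx, [esi] → edx=M[200]=21
and ebx, edx → ebx=21&21=21
add esi, 4 → esi=200+4=204
sub eax, 1 → eax=4-1=3
After step 10: eax = 3.

3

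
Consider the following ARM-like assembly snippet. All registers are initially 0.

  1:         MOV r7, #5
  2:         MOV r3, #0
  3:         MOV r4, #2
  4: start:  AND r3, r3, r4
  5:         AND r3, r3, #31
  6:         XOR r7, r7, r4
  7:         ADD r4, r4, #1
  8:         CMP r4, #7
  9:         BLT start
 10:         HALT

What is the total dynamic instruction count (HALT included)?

MOV r7, #5 → r7=5
MOV r3, #0 → r3=0
MOV r4, #2 → r4=2
AND r3, r3, r4 → r3=0&2=0
AND r3, r3, #31 → r3=0&31=0
XOR r7, r7, r4 → r7=5^2=7
ADD r4, r4, #1 → r4=2+1=3
CMP r4, #7  (cmp 3,7)
BLT start: taken
AND r3, r3, r4 → r3=0&3=0
AND r3, r3, #31 → r3=0&31=0
XOR r7, r7, r4 → r7=7^3=4
ADD r4, r4, #1 → r4=3+1=4
CMP r4, #7  (cmp 4,7)
BLT start: taken
AND r3, r3, r4 → r3=0&4=0
AND r3, r3, #31 → r3=0&31=0
XOR r7, r7, r4 → r7=4^4=0
ADD r4, r4, #1 → r4=4+1=5
CMP r4, #7  (cmp 5,7)
BLT start: taken
AND r3, r3, r4 → r3=0&5=0
AND r3, r3, #31 → r3=0&31=0
XOR r7, r7, r4 → r7=0^5=5
ADD r4, r4, #1 → r4=5+1=6
CMP r4, #7  (cmp 6,7)
BLT start: taken
AND r3, r3, r4 → r3=0&6=0
AND r3, r3, #31 → r3=0&31=0
XOR r7, r7, r4 → r7=5^6=3
ADD r4, r4, #1 → r4=6+1=7
CMP r4, #7  (cmp 7,7)
BLT start: not taken
halt.
Total executed instructions: 34.

34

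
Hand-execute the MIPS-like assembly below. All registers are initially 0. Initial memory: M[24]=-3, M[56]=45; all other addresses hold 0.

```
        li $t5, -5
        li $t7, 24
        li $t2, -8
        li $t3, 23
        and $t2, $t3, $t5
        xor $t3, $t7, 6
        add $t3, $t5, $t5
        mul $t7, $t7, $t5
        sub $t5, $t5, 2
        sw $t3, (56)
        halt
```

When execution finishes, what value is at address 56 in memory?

after li $t5, -5: $t5=-5
after li $t7, 24: $t7=24
after li $t2, -8: $t2=-8
after li $t3, 23: $t3=23
after and $t2, $t3, $t5: $t2=23&(-5)=19
after xor $t3, $t7, 6: $t3=24^6=30
after add $t3, $t5, $t5: $t3=(-5)+(-5)=-10
after mul $t7, $t7, $t5: $t7=24*(-5)=-120
after sub $t5, $t5, 2: $t5=(-5)-2=-7
sw $t3, (56) → M[56]=-10
halt.

-10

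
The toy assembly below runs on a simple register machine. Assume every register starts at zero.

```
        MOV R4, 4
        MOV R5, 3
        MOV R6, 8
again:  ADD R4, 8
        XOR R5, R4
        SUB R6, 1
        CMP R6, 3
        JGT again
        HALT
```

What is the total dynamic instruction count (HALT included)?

R4=4
R5=3
R6=8
R4=4+8=12
R5=3^12=15
R6=8-1=7
CMP R6, 3  (cmp 7,3)
JGT again: taken
R4=12+8=20
R5=15^20=27
R6=7-1=6
CMP R6, 3  (cmp 6,3)
JGT again: taken
R4=20+8=28
R5=27^28=7
R6=6-1=5
CMP R6, 3  (cmp 5,3)
JGT again: taken
R4=28+8=36
R5=7^36=35
R6=5-1=4
CMP R6, 3  (cmp 4,3)
JGT again: taken
R4=36+8=44
R5=35^44=15
R6=4-1=3
CMP R6, 3  (cmp 3,3)
JGT again: not taken
halt.
Total executed instructions: 29.

29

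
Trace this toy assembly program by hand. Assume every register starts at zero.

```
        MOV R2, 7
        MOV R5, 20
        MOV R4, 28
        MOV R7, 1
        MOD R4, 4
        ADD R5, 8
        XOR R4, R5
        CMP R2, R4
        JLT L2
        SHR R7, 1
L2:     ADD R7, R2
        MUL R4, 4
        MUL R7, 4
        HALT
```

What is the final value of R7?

R2=7
R5=20
R4=28
R7=1
R4=28%4=0
R5=20+8=28
R4=0^28=28
CMP R2, R4  (cmp 7,28)
JLT L2: taken
R7=1+7=8
R4=28*4=112
R7=8*4=32
halt.

32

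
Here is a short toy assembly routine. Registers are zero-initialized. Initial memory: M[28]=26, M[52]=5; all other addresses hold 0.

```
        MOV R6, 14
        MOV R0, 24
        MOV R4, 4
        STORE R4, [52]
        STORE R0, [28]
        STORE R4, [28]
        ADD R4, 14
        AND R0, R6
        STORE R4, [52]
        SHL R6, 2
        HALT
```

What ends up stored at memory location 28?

MOV R6, 14 → R6=14
MOV R0, 24 → R0=24
MOV R4, 4 → R4=4
STORE R4, [52] → M[52]=4
STORE R0, [28] → M[28]=24
STORE R4, [28] → M[28]=4
ADD R4, 14 → R4=4+14=18
AND R0, R6 → R0=24&14=8
STORE R4, [52] → M[52]=18
SHL R6, 2 → R6=14<<2=56
halt.

4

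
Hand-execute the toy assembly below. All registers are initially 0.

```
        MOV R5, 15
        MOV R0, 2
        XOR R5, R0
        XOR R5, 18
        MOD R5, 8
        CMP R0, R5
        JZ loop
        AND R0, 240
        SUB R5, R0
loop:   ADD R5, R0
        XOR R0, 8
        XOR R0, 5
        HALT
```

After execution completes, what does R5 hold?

7

after MOV R5, 15: R5=15
after MOV R0, 2: R0=2
after XOR R5, R0: R5=15^2=13
after XOR R5, 18: R5=13^18=31
after MOD R5, 8: R5=31%8=7
CMP R0, R5  (cmp 2,7)
JZ loop: not taken
after AND R0, 240: R0=2&240=0
after SUB R5, R0: R5=7-0=7
after ADD R5, R0: R5=7+0=7
after XOR R0, 8: R0=0^8=8
after XOR R0, 5: R0=8^5=13
halt.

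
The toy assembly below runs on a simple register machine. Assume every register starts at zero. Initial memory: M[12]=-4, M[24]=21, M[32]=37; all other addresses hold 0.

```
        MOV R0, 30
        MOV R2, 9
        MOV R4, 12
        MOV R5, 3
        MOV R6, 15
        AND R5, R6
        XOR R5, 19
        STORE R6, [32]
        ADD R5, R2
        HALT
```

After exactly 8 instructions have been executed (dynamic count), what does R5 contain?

R0=30
R2=9
R4=12
R5=3
R6=15
R5=3&15=3
R5=3^19=16
STORE R6, [32] → M[32]=15
After step 8: R5 = 16.

16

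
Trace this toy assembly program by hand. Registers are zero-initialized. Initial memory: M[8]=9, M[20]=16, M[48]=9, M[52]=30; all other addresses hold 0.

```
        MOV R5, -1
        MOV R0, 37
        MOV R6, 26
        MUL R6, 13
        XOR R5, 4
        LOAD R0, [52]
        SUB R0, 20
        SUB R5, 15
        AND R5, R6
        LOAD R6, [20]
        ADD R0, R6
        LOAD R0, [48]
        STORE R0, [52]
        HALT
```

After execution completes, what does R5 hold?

MOV R5, -1 → R5=-1
MOV R0, 37 → R0=37
MOV R6, 26 → R6=26
MUL R6, 13 → R6=26*13=338
XOR R5, 4 → R5=(-1)^4=-5
LOAD R0, [52] → R0=M[52]=30
SUB R0, 20 → R0=30-20=10
SUB R5, 15 → R5=(-5)-15=-20
AND R5, R6 → R5=(-20)&338=320
LOAD R6, [20] → R6=M[20]=16
ADD R0, R6 → R0=10+16=26
LOAD R0, [48] → R0=M[48]=9
STORE R0, [52] → M[52]=9
halt.

320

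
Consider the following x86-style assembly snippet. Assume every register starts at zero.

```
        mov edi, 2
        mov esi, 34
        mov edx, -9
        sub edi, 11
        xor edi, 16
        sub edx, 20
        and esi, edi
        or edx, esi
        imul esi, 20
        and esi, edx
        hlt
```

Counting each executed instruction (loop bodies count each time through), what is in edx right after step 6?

-29

mov edi, 2 → edi=2
mov esi, 34 → esi=34
mov edx, -9 → edx=-9
sub edi, 11 → edi=2-11=-9
xor edi, 16 → edi=(-9)^16=-25
sub edx, 20 → edx=(-9)-20=-29
After step 6: edx = -29.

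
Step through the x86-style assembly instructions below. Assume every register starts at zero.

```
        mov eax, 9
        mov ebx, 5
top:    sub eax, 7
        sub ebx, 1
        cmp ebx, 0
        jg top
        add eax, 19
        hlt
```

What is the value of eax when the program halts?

mov eax, 9 → eax=9
mov ebx, 5 → ebx=5
sub eax, 7 → eax=9-7=2
sub ebx, 1 → ebx=5-1=4
cmp ebx, 0  (cmp 4,0)
jg top: taken
sub eax, 7 → eax=2-7=-5
sub ebx, 1 → ebx=4-1=3
cmp ebx, 0  (cmp 3,0)
jg top: taken
sub eax, 7 → eax=(-5)-7=-12
sub ebx, 1 → ebx=3-1=2
cmp ebx, 0  (cmp 2,0)
jg top: taken
sub eax, 7 → eax=(-12)-7=-19
sub ebx, 1 → ebx=2-1=1
cmp ebx, 0  (cmp 1,0)
jg top: taken
sub eax, 7 → eax=(-19)-7=-26
sub ebx, 1 → ebx=1-1=0
cmp ebx, 0  (cmp 0,0)
jg top: not taken
add eax, 19 → eax=(-26)+19=-7
halt.

-7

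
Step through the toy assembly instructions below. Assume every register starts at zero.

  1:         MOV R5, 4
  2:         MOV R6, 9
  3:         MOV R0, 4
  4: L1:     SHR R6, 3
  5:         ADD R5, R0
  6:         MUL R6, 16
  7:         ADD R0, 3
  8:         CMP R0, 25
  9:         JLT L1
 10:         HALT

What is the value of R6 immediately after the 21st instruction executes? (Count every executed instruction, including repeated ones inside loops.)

after MOV R5, 4: R5=4
after MOV R6, 9: R6=9
after MOV R0, 4: R0=4
after SHR R6, 3: R6=9>>3=1
after ADD R5, R0: R5=4+4=8
after MUL R6, 16: R6=1*16=16
after ADD R0, 3: R0=4+3=7
CMP R0, 25  (cmp 7,25)
JLT L1: taken
after SHR R6, 3: R6=16>>3=2
after ADD R5, R0: R5=8+7=15
after MUL R6, 16: R6=2*16=32
after ADD R0, 3: R0=7+3=10
CMP R0, 25  (cmp 10,25)
JLT L1: taken
after SHR R6, 3: R6=32>>3=4
after ADD R5, R0: R5=15+10=25
after MUL R6, 16: R6=4*16=64
after ADD R0, 3: R0=10+3=13
CMP R0, 25  (cmp 13,25)
JLT L1: taken
After step 21: R6 = 64.

64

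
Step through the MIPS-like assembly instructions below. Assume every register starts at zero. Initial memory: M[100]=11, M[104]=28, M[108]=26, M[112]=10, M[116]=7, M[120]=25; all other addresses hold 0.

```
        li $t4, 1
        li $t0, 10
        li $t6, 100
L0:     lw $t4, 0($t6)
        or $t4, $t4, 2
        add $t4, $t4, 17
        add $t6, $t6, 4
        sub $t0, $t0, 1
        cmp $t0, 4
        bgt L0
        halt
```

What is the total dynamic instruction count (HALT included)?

after li $t4, 1: $t4=1
after li $t0, 10: $t0=10
after li $t6, 100: $t6=100
after lw $t4, 0($t6): $t4=M[100]=11
after or $t4, $t4, 2: $t4=11|2=11
after add $t4, $t4, 17: $t4=11+17=28
after add $t6, $t6, 4: $t6=100+4=104
after sub $t0, $t0, 1: $t0=10-1=9
cmp $t0, 4  (cmp 9,4)
bgt L0: taken
after lw $t4, 0($t6): $t4=M[104]=28
after or $t4, $t4, 2: $t4=28|2=30
after add $t4, $t4, 17: $t4=30+17=47
after add $t6, $t6, 4: $t6=104+4=108
after sub $t0, $t0, 1: $t0=9-1=8
cmp $t0, 4  (cmp 8,4)
bgt L0: taken
after lw $t4, 0($t6): $t4=M[108]=26
after or $t4, $t4, 2: $t4=26|2=26
after add $t4, $t4, 17: $t4=26+17=43
after add $t6, $t6, 4: $t6=108+4=112
after sub $t0, $t0, 1: $t0=8-1=7
cmp $t0, 4  (cmp 7,4)
bgt L0: taken
after lw $t4, 0($t6): $t4=M[112]=10
after or $t4, $t4, 2: $t4=10|2=10
after add $t4, $t4, 17: $t4=10+17=27
after add $t6, $t6, 4: $t6=112+4=116
after sub $t0, $t0, 1: $t0=7-1=6
cmp $t0, 4  (cmp 6,4)
bgt L0: taken
after lw $t4, 0($t6): $t4=M[116]=7
after or $t4, $t4, 2: $t4=7|2=7
after add $t4, $t4, 17: $t4=7+17=24
after add $t6, $t6, 4: $t6=116+4=120
after sub $t0, $t0, 1: $t0=6-1=5
cmp $t0, 4  (cmp 5,4)
bgt L0: taken
after lw $t4, 0($t6): $t4=M[120]=25
after or $t4, $t4, 2: $t4=25|2=27
after add $t4, $t4, 17: $t4=27+17=44
after add $t6, $t6, 4: $t6=120+4=124
after sub $t0, $t0, 1: $t0=5-1=4
cmp $t0, 4  (cmp 4,4)
bgt L0: not taken
halt.
Total executed instructions: 46.

46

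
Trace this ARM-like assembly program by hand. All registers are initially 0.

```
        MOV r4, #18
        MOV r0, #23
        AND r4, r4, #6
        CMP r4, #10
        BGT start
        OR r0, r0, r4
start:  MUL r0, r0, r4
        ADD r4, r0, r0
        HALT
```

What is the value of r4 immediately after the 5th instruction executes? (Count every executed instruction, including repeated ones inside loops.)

2

r4=18
r0=23
r4=18&6=2
CMP r4, #10  (cmp 2,10)
BGT start: not taken
After step 5: r4 = 2.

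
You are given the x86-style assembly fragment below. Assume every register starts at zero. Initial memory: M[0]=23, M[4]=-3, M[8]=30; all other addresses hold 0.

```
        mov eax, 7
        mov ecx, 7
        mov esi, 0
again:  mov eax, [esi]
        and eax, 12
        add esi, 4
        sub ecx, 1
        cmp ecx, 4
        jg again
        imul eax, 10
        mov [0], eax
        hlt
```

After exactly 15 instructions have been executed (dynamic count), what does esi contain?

mov eax, 7 → eax=7
mov ecx, 7 → ecx=7
mov esi, 0 → esi=0
mov eax, [esi] → eax=M[0]=23
and eax, 12 → eax=23&12=4
add esi, 4 → esi=0+4=4
sub ecx, 1 → ecx=7-1=6
cmp ecx, 4  (cmp 6,4)
jg again: taken
mov eax, [esi] → eax=M[4]=-3
and eax, 12 → eax=(-3)&12=12
add esi, 4 → esi=4+4=8
sub ecx, 1 → ecx=6-1=5
cmp ecx, 4  (cmp 5,4)
jg again: taken
After step 15: esi = 8.

8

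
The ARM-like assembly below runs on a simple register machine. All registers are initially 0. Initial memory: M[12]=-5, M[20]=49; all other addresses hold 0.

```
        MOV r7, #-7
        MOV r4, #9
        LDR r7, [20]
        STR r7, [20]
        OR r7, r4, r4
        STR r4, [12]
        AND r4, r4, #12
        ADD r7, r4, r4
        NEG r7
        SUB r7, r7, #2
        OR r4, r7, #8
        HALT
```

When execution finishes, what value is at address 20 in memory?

r7=-7
r4=9
r7=M[20]=49
STR r7, [20] → M[20]=49
r7=9|9=9
STR r4, [12] → M[12]=9
r4=9&12=8
r7=8+8=16
r7=-(16)=-16
r7=(-16)-2=-18
r4=(-18)|8=-18
halt.

49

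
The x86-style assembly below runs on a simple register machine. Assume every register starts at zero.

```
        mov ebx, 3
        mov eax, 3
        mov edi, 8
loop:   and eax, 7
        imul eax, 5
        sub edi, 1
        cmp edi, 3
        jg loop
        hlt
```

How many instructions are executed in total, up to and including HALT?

29

after mov ebx, 3: ebx=3
after mov eax, 3: eax=3
after mov edi, 8: edi=8
after and eax, 7: eax=3&7=3
after imul eax, 5: eax=3*5=15
after sub edi, 1: edi=8-1=7
cmp edi, 3  (cmp 7,3)
jg loop: taken
after and eax, 7: eax=15&7=7
after imul eax, 5: eax=7*5=35
after sub edi, 1: edi=7-1=6
cmp edi, 3  (cmp 6,3)
jg loop: taken
after and eax, 7: eax=35&7=3
after imul eax, 5: eax=3*5=15
after sub edi, 1: edi=6-1=5
cmp edi, 3  (cmp 5,3)
jg loop: taken
after and eax, 7: eax=15&7=7
after imul eax, 5: eax=7*5=35
after sub edi, 1: edi=5-1=4
cmp edi, 3  (cmp 4,3)
jg loop: taken
after and eax, 7: eax=35&7=3
after imul eax, 5: eax=3*5=15
after sub edi, 1: edi=4-1=3
cmp edi, 3  (cmp 3,3)
jg loop: not taken
halt.
Total executed instructions: 29.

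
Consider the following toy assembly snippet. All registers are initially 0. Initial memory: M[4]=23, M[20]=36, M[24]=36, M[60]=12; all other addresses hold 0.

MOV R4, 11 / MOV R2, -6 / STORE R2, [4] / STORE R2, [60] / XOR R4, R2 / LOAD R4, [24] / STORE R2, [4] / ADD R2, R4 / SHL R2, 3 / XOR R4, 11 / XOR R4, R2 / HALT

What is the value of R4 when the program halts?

223

R4=11
R2=-6
STORE R2, [4] → M[4]=-6
STORE R2, [60] → M[60]=-6
R4=11^(-6)=-15
R4=M[24]=36
STORE R2, [4] → M[4]=-6
R2=(-6)+36=30
R2=30<<3=240
R4=36^11=47
R4=47^240=223
halt.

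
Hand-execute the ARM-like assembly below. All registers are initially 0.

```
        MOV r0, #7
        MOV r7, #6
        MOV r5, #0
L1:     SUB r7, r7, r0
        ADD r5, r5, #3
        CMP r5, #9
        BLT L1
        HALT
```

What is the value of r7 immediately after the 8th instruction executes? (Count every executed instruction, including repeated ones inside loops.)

-8

after MOV r0, #7: r0=7
after MOV r7, #6: r7=6
after MOV r5, #0: r5=0
after SUB r7, r7, r0: r7=6-7=-1
after ADD r5, r5, #3: r5=0+3=3
CMP r5, #9  (cmp 3,9)
BLT L1: taken
after SUB r7, r7, r0: r7=(-1)-7=-8
After step 8: r7 = -8.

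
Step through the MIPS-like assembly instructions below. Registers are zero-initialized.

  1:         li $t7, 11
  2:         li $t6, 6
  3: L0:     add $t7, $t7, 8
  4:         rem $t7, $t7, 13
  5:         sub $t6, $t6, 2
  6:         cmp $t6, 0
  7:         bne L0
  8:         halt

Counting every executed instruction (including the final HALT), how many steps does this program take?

$t7=11
$t6=6
$t7=11+8=19
$t7=19%13=6
$t6=6-2=4
cmp $t6, 0  (cmp 4,0)
bne L0: taken
$t7=6+8=14
$t7=14%13=1
$t6=4-2=2
cmp $t6, 0  (cmp 2,0)
bne L0: taken
$t7=1+8=9
$t7=9%13=9
$t6=2-2=0
cmp $t6, 0  (cmp 0,0)
bne L0: not taken
halt.
Total executed instructions: 18.

18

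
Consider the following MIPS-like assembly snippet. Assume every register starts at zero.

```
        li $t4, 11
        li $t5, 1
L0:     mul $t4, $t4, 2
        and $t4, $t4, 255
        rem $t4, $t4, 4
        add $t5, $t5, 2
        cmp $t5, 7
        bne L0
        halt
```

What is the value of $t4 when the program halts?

$t4=11
$t5=1
$t4=11*2=22
$t4=22&255=22
$t4=22%4=2
$t5=1+2=3
cmp $t5, 7  (cmp 3,7)
bne L0: taken
$t4=2*2=4
$t4=4&255=4
$t4=4%4=0
$t5=3+2=5
cmp $t5, 7  (cmp 5,7)
bne L0: taken
$t4=0*2=0
$t4=0&255=0
$t4=0%4=0
$t5=5+2=7
cmp $t5, 7  (cmp 7,7)
bne L0: not taken
halt.

0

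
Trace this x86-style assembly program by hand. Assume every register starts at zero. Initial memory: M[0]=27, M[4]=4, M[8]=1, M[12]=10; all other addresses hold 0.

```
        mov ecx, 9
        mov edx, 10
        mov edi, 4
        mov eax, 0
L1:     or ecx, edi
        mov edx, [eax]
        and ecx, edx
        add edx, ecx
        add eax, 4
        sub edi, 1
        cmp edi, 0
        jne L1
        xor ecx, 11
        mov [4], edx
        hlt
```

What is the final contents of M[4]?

ecx=9
edx=10
edi=4
eax=0
ecx=9|4=13
edx=M[0]=27
ecx=13&27=9
edx=27+9=36
eax=0+4=4
edi=4-1=3
cmp edi, 0  (cmp 3,0)
jne L1: taken
ecx=9|3=11
edx=M[4]=4
ecx=11&4=0
edx=4+0=4
eax=4+4=8
edi=3-1=2
cmp edi, 0  (cmp 2,0)
jne L1: taken
ecx=0|2=2
edx=M[8]=1
ecx=2&1=0
edx=1+0=1
eax=8+4=12
edi=2-1=1
cmp edi, 0  (cmp 1,0)
jne L1: taken
ecx=0|1=1
edx=M[12]=10
ecx=1&10=0
edx=10+0=10
eax=12+4=16
edi=1-1=0
cmp edi, 0  (cmp 0,0)
jne L1: not taken
ecx=0^11=11
mov [4], edx → M[4]=10
halt.

10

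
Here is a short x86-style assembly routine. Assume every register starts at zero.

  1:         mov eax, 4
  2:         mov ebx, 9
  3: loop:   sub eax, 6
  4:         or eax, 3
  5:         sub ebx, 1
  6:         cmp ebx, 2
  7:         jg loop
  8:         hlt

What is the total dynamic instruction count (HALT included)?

mov eax, 4 → eax=4
mov ebx, 9 → ebx=9
sub eax, 6 → eax=4-6=-2
or eax, 3 → eax=(-2)|3=-1
sub ebx, 1 → ebx=9-1=8
cmp ebx, 2  (cmp 8,2)
jg loop: taken
sub eax, 6 → eax=(-1)-6=-7
or eax, 3 → eax=(-7)|3=-5
sub ebx, 1 → ebx=8-1=7
cmp ebx, 2  (cmp 7,2)
jg loop: taken
sub eax, 6 → eax=(-5)-6=-11
or eax, 3 → eax=(-11)|3=-9
sub ebx, 1 → ebx=7-1=6
cmp ebx, 2  (cmp 6,2)
jg loop: taken
sub eax, 6 → eax=(-9)-6=-15
or eax, 3 → eax=(-15)|3=-13
sub ebx, 1 → ebx=6-1=5
cmp ebx, 2  (cmp 5,2)
jg loop: taken
sub eax, 6 → eax=(-13)-6=-19
or eax, 3 → eax=(-19)|3=-17
sub ebx, 1 → ebx=5-1=4
cmp ebx, 2  (cmp 4,2)
jg loop: taken
sub eax, 6 → eax=(-17)-6=-23
or eax, 3 → eax=(-23)|3=-21
sub ebx, 1 → ebx=4-1=3
cmp ebx, 2  (cmp 3,2)
jg loop: taken
sub eax, 6 → eax=(-21)-6=-27
or eax, 3 → eax=(-27)|3=-25
sub ebx, 1 → ebx=3-1=2
cmp ebx, 2  (cmp 2,2)
jg loop: not taken
halt.
Total executed instructions: 38.

38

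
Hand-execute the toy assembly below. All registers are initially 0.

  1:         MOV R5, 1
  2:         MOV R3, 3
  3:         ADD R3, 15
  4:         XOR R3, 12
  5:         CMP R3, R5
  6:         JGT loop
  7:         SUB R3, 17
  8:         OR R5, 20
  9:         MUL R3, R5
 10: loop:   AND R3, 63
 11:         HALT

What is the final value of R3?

30

after MOV R5, 1: R5=1
after MOV R3, 3: R3=3
after ADD R3, 15: R3=3+15=18
after XOR R3, 12: R3=18^12=30
CMP R3, R5  (cmp 30,1)
JGT loop: taken
after AND R3, 63: R3=30&63=30
halt.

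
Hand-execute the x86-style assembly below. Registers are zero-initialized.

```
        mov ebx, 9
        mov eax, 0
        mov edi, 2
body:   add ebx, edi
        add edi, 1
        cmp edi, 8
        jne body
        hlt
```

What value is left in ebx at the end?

mov ebx, 9 → ebx=9
mov eax, 0 → eax=0
mov edi, 2 → edi=2
add ebx, edi → ebx=9+2=11
add edi, 1 → edi=2+1=3
cmp edi, 8  (cmp 3,8)
jne body: taken
add ebx, edi → ebx=11+3=14
add edi, 1 → edi=3+1=4
cmp edi, 8  (cmp 4,8)
jne body: taken
add ebx, edi → ebx=14+4=18
add edi, 1 → edi=4+1=5
cmp edi, 8  (cmp 5,8)
jne body: taken
add ebx, edi → ebx=18+5=23
add edi, 1 → edi=5+1=6
cmp edi, 8  (cmp 6,8)
jne body: taken
add ebx, edi → ebx=23+6=29
add edi, 1 → edi=6+1=7
cmp edi, 8  (cmp 7,8)
jne body: taken
add ebx, edi → ebx=29+7=36
add edi, 1 → edi=7+1=8
cmp edi, 8  (cmp 8,8)
jne body: not taken
halt.

36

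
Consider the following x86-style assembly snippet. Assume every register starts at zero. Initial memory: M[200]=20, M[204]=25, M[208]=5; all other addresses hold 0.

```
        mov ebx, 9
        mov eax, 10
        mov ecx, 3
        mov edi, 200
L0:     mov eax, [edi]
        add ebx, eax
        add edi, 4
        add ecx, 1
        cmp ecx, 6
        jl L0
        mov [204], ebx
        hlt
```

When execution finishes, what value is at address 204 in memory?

59

mov ebx, 9 → ebx=9
mov eax, 10 → eax=10
mov ecx, 3 → ecx=3
mov edi, 200 → edi=200
mov eax, [edi] → eax=M[200]=20
add ebx, eax → ebx=9+20=29
add edi, 4 → edi=200+4=204
add ecx, 1 → ecx=3+1=4
cmp ecx, 6  (cmp 4,6)
jl L0: taken
mov eax, [edi] → eax=M[204]=25
add ebx, eax → ebx=29+25=54
add edi, 4 → edi=204+4=208
add ecx, 1 → ecx=4+1=5
cmp ecx, 6  (cmp 5,6)
jl L0: taken
mov eax, [edi] → eax=M[208]=5
add ebx, eax → ebx=54+5=59
add edi, 4 → edi=208+4=212
add ecx, 1 → ecx=5+1=6
cmp ecx, 6  (cmp 6,6)
jl L0: not taken
mov [204], ebx → M[204]=59
halt.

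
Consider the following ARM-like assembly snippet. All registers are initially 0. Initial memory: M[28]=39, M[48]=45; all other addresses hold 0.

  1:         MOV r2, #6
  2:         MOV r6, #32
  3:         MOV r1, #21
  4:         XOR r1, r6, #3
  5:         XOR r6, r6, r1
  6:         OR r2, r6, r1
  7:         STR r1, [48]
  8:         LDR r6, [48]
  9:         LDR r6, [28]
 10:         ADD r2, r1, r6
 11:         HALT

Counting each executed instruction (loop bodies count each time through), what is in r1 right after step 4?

after MOV r2, #6: r2=6
after MOV r6, #32: r6=32
after MOV r1, #21: r1=21
after XOR r1, r6, #3: r1=32^3=35
After step 4: r1 = 35.

35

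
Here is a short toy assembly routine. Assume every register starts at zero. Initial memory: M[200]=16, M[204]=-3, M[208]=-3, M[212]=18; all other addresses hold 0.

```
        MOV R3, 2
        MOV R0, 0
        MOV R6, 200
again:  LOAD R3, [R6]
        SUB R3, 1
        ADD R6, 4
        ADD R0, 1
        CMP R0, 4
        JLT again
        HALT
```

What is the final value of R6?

MOV R3, 2 → R3=2
MOV R0, 0 → R0=0
MOV R6, 200 → R6=200
LOAD R3, [R6] → R3=M[200]=16
SUB R3, 1 → R3=16-1=15
ADD R6, 4 → R6=200+4=204
ADD R0, 1 → R0=0+1=1
CMP R0, 4  (cmp 1,4)
JLT again: taken
LOAD R3, [R6] → R3=M[204]=-3
SUB R3, 1 → R3=(-3)-1=-4
ADD R6, 4 → R6=204+4=208
ADD R0, 1 → R0=1+1=2
CMP R0, 4  (cmp 2,4)
JLT again: taken
LOAD R3, [R6] → R3=M[208]=-3
SUB R3, 1 → R3=(-3)-1=-4
ADD R6, 4 → R6=208+4=212
ADD R0, 1 → R0=2+1=3
CMP R0, 4  (cmp 3,4)
JLT again: taken
LOAD R3, [R6] → R3=M[212]=18
SUB R3, 1 → R3=18-1=17
ADD R6, 4 → R6=212+4=216
ADD R0, 1 → R0=3+1=4
CMP R0, 4  (cmp 4,4)
JLT again: not taken
halt.

216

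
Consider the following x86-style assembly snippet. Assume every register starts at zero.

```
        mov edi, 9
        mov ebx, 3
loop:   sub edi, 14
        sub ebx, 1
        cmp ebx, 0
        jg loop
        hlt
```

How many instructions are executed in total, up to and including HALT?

15

edi=9
ebx=3
edi=9-14=-5
ebx=3-1=2
cmp ebx, 0  (cmp 2,0)
jg loop: taken
edi=(-5)-14=-19
ebx=2-1=1
cmp ebx, 0  (cmp 1,0)
jg loop: taken
edi=(-19)-14=-33
ebx=1-1=0
cmp ebx, 0  (cmp 0,0)
jg loop: not taken
halt.
Total executed instructions: 15.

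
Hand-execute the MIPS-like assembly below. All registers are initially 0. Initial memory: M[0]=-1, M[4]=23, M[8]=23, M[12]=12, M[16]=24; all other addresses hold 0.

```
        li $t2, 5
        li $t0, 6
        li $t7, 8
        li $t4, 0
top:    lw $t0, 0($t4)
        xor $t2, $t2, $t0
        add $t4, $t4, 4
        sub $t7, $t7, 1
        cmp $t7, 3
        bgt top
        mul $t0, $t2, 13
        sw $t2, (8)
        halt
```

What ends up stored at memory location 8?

-18

li $t2, 5 → $t2=5
li $t0, 6 → $t0=6
li $t7, 8 → $t7=8
li $t4, 0 → $t4=0
lw $t0, 0($t4) → $t0=M[0]=-1
xor $t2, $t2, $t0 → $t2=5^(-1)=-6
add $t4, $t4, 4 → $t4=0+4=4
sub $t7, $t7, 1 → $t7=8-1=7
cmp $t7, 3  (cmp 7,3)
bgt top: taken
lw $t0, 0($t4) → $t0=M[4]=23
xor $t2, $t2, $t0 → $t2=(-6)^23=-19
add $t4, $t4, 4 → $t4=4+4=8
sub $t7, $t7, 1 → $t7=7-1=6
cmp $t7, 3  (cmp 6,3)
bgt top: taken
lw $t0, 0($t4) → $t0=M[8]=23
xor $t2, $t2, $t0 → $t2=(-19)^23=-6
add $t4, $t4, 4 → $t4=8+4=12
sub $t7, $t7, 1 → $t7=6-1=5
cmp $t7, 3  (cmp 5,3)
bgt top: taken
lw $t0, 0($t4) → $t0=M[12]=12
xor $t2, $t2, $t0 → $t2=(-6)^12=-10
add $t4, $t4, 4 → $t4=12+4=16
sub $t7, $t7, 1 → $t7=5-1=4
cmp $t7, 3  (cmp 4,3)
bgt top: taken
lw $t0, 0($t4) → $t0=M[16]=24
xor $t2, $t2, $t0 → $t2=(-10)^24=-18
add $t4, $t4, 4 → $t4=16+4=20
sub $t7, $t7, 1 → $t7=4-1=3
cmp $t7, 3  (cmp 3,3)
bgt top: not taken
mul $t0, $t2, 13 → $t0=(-18)*13=-234
sw $t2, (8) → M[8]=-18
halt.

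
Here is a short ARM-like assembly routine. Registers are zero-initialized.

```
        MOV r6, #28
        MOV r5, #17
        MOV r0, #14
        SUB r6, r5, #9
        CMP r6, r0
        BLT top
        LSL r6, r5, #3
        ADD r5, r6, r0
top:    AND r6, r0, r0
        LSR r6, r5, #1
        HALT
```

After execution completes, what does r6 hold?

8

after MOV r6, #28: r6=28
after MOV r5, #17: r5=17
after MOV r0, #14: r0=14
after SUB r6, r5, #9: r6=17-9=8
CMP r6, r0  (cmp 8,14)
BLT top: taken
after AND r6, r0, r0: r6=14&14=14
after LSR r6, r5, #1: r6=17>>1=8
halt.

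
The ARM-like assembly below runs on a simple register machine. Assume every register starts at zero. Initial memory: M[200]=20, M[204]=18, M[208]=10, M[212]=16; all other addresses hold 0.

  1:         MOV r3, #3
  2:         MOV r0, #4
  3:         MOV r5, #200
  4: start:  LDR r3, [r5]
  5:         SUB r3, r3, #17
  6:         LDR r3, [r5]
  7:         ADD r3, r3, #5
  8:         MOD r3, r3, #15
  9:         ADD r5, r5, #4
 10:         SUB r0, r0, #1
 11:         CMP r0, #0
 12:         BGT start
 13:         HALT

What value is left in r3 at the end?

after MOV r3, #3: r3=3
after MOV r0, #4: r0=4
after MOV r5, #200: r5=200
after LDR r3, [r5]: r3=M[200]=20
after SUB r3, r3, #17: r3=20-17=3
after LDR r3, [r5]: r3=M[200]=20
after ADD r3, r3, #5: r3=20+5=25
after MOD r3, r3, #15: r3=25%15=10
after ADD r5, r5, #4: r5=200+4=204
after SUB r0, r0, #1: r0=4-1=3
CMP r0, #0  (cmp 3,0)
BGT start: taken
after LDR r3, [r5]: r3=M[204]=18
after SUB r3, r3, #17: r3=18-17=1
after LDR r3, [r5]: r3=M[204]=18
after ADD r3, r3, #5: r3=18+5=23
after MOD r3, r3, #15: r3=23%15=8
after ADD r5, r5, #4: r5=204+4=208
after SUB r0, r0, #1: r0=3-1=2
CMP r0, #0  (cmp 2,0)
BGT start: taken
after LDR r3, [r5]: r3=M[208]=10
after SUB r3, r3, #17: r3=10-17=-7
after LDR r3, [r5]: r3=M[208]=10
after ADD r3, r3, #5: r3=10+5=15
after MOD r3, r3, #15: r3=15%15=0
after ADD r5, r5, #4: r5=208+4=212
after SUB r0, r0, #1: r0=2-1=1
CMP r0, #0  (cmp 1,0)
BGT start: taken
after LDR r3, [r5]: r3=M[212]=16
after SUB r3, r3, #17: r3=16-17=-1
after LDR r3, [r5]: r3=M[212]=16
after ADD r3, r3, #5: r3=16+5=21
after MOD r3, r3, #15: r3=21%15=6
after ADD r5, r5, #4: r5=212+4=216
after SUB r0, r0, #1: r0=1-1=0
CMP r0, #0  (cmp 0,0)
BGT start: not taken
halt.

6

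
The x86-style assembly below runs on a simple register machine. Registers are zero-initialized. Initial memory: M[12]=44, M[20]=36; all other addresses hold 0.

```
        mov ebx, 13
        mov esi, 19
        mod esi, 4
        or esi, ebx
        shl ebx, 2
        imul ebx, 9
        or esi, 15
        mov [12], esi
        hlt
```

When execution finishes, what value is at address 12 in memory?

15

ebx=13
esi=19
esi=19%4=3
esi=3|13=15
ebx=13<<2=52
ebx=52*9=468
esi=15|15=15
mov [12], esi → M[12]=15
halt.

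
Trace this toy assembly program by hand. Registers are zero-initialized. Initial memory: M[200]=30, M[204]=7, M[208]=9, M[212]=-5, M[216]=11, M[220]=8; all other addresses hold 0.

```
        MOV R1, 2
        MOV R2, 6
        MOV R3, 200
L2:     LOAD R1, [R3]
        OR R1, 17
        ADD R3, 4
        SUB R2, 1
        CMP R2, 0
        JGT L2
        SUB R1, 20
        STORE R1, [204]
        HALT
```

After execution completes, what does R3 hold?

after MOV R1, 2: R1=2
after MOV R2, 6: R2=6
after MOV R3, 200: R3=200
after LOAD R1, [R3]: R1=M[200]=30
after OR R1, 17: R1=30|17=31
after ADD R3, 4: R3=200+4=204
after SUB R2, 1: R2=6-1=5
CMP R2, 0  (cmp 5,0)
JGT L2: taken
after LOAD R1, [R3]: R1=M[204]=7
after OR R1, 17: R1=7|17=23
after ADD R3, 4: R3=204+4=208
after SUB R2, 1: R2=5-1=4
CMP R2, 0  (cmp 4,0)
JGT L2: taken
after LOAD R1, [R3]: R1=M[208]=9
after OR R1, 17: R1=9|17=25
after ADD R3, 4: R3=208+4=212
after SUB R2, 1: R2=4-1=3
CMP R2, 0  (cmp 3,0)
JGT L2: taken
after LOAD R1, [R3]: R1=M[212]=-5
after OR R1, 17: R1=(-5)|17=-5
after ADD R3, 4: R3=212+4=216
after SUB R2, 1: R2=3-1=2
CMP R2, 0  (cmp 2,0)
JGT L2: taken
after LOAD R1, [R3]: R1=M[216]=11
after OR R1, 17: R1=11|17=27
after ADD R3, 4: R3=216+4=220
after SUB R2, 1: R2=2-1=1
CMP R2, 0  (cmp 1,0)
JGT L2: taken
after LOAD R1, [R3]: R1=M[220]=8
after OR R1, 17: R1=8|17=25
after ADD R3, 4: R3=220+4=224
after SUB R2, 1: R2=1-1=0
CMP R2, 0  (cmp 0,0)
JGT L2: not taken
after SUB R1, 20: R1=25-20=5
STORE R1, [204] → M[204]=5
halt.

224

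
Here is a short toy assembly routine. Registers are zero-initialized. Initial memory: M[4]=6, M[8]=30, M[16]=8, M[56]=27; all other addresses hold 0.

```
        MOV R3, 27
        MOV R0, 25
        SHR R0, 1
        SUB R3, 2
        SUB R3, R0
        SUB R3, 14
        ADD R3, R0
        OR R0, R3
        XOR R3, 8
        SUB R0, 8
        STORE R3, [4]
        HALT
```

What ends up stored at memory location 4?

3

MOV R3, 27 → R3=27
MOV R0, 25 → R0=25
SHR R0, 1 → R0=25>>1=12
SUB R3, 2 → R3=27-2=25
SUB R3, R0 → R3=25-12=13
SUB R3, 14 → R3=13-14=-1
ADD R3, R0 → R3=(-1)+12=11
OR R0, R3 → R0=12|11=15
XOR R3, 8 → R3=11^8=3
SUB R0, 8 → R0=15-8=7
STORE R3, [4] → M[4]=3
halt.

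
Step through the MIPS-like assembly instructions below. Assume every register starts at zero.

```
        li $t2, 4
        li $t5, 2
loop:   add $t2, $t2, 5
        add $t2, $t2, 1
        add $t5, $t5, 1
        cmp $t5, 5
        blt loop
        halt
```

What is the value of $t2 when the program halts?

22

after li $t2, 4: $t2=4
after li $t5, 2: $t5=2
after add $t2, $t2, 5: $t2=4+5=9
after add $t2, $t2, 1: $t2=9+1=10
after add $t5, $t5, 1: $t5=2+1=3
cmp $t5, 5  (cmp 3,5)
blt loop: taken
after add $t2, $t2, 5: $t2=10+5=15
after add $t2, $t2, 1: $t2=15+1=16
after add $t5, $t5, 1: $t5=3+1=4
cmp $t5, 5  (cmp 4,5)
blt loop: taken
after add $t2, $t2, 5: $t2=16+5=21
after add $t2, $t2, 1: $t2=21+1=22
after add $t5, $t5, 1: $t5=4+1=5
cmp $t5, 5  (cmp 5,5)
blt loop: not taken
halt.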